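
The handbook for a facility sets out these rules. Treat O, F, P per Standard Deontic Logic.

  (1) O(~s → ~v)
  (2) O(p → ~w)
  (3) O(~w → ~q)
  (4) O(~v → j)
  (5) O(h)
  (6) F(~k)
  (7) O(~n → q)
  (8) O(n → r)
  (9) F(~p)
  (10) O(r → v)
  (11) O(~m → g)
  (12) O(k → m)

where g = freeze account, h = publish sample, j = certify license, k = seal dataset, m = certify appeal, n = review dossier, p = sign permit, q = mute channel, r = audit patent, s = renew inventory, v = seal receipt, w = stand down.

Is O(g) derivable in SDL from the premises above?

Premise 11 is O(~m → g), but O(~m) is not derivable from the premises, so it does not yield O(g).
No other premise forces O(g). An ideal world satisfying every premise can still have g false, so O(g) is not derivable.

No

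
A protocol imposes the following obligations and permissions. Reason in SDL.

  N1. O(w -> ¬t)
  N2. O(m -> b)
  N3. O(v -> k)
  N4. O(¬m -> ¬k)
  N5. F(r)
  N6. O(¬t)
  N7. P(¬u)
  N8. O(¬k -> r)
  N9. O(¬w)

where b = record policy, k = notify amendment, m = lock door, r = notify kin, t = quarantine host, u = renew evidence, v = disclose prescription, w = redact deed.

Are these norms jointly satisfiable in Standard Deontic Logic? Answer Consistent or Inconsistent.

Consistent

Premise 1 is O(w -> ¬t); even if O(¬t) held, inferring O(w) would be affirming the consequent — invalid.
So O(w) is not derivable, and the apparent clash with O(¬w) does not arise.
A world satisfying every obligation exists (e.g. b=true, k=true, m=true, r=false, t=false, u=false, v=false, w=false); no atom is both obligatory and forbidden, so the set is consistent.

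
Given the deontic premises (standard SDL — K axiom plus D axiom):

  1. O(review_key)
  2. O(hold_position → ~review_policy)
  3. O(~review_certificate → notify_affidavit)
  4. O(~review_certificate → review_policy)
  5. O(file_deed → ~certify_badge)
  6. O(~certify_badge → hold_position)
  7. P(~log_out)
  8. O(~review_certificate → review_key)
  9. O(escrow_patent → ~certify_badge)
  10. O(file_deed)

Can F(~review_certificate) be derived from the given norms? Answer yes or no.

Yes

From premise 10 we have O(file_deed).
With premise 5, O(file_deed → ~certify_badge), the K-axiom yields O(~certify_badge).
From O(~certify_badge) and premise 6, O(~certify_badge → hold_position), we obtain O(hold_position).
Applying K to premise 2 (O(hold_position → ~review_policy)) and O(hold_position) yields O(~review_policy).
Premise 4, O(~review_certificate → review_policy), contraposes to O(~review_policy → review_certificate); with O(~review_policy) we get O(review_certificate).
Premises 1, 3, 7, 8, 9 do not contribute to this derivation.
So O(review_certificate) holds, i.e. F(~review_certificate). The claim follows.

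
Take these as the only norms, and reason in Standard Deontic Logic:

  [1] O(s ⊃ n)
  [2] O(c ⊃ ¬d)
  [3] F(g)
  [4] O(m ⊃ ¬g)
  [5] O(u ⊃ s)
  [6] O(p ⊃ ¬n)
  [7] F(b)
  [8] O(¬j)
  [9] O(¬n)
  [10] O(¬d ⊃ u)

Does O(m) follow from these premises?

No

Premise 4 is O(m ⊃ ¬g); even if O(¬g) held, inferring O(m) would be affirming the consequent — invalid.
No other premise forces O(m). An ideal world satisfying every premise can still have m false, so O(m) is not derivable.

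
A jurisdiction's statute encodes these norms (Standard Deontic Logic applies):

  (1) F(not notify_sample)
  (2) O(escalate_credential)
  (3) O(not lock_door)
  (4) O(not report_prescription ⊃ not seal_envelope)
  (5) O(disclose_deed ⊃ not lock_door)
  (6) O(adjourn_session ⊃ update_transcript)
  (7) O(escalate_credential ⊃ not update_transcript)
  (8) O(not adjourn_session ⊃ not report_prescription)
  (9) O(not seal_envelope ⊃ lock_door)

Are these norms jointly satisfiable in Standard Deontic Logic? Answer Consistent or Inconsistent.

Inconsistent

Premise 3 gives O(not lock_door).
The contrapositive of premise 9 (O(not seal_envelope ⊃ lock_door)) is O(not lock_door ⊃ seal_envelope), and O(not lock_door) is already established, so O(seal_envelope).
Premise 4 is O(not report_prescription ⊃ not seal_envelope); contrapositively O(seal_envelope ⊃ report_prescription). Since O(seal_envelope) holds, K gives O(report_prescription).
Premise 8, O(not adjourn_session ⊃ not report_prescription), contraposes to O(report_prescription ⊃ adjourn_session); with O(report_prescription) we get O(adjourn_session).
With premise 6, O(adjourn_session ⊃ update_transcript), the K-axiom yields O(update_transcript).
Premise 7 is O(escalate_credential ⊃ not update_transcript); contrapositively O(update_transcript ⊃ not escalate_credential). Since O(update_transcript) holds, K gives O(not escalate_credential).
Yet premise 2 states O(escalate_credential).
We now have both O(not escalate_credential) and O(escalate_credential) — escalate_credential is simultaneously obligatory and forbidden, violating the D-axiom.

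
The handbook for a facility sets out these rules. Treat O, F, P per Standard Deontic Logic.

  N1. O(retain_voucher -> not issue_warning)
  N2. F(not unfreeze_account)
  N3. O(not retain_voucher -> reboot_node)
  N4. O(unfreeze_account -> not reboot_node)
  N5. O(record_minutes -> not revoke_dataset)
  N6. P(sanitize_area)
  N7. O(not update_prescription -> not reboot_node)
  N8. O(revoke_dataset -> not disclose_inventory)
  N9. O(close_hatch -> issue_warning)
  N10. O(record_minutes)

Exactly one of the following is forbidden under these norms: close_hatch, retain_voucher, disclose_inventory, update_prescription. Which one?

Premise 2 is F(not unfreeze_account), i.e. O(unfreeze_account).
From O(unfreeze_account) and premise 4, O(unfreeze_account -> not reboot_node), we obtain O(not reboot_node).
Premise 3, O(not retain_voucher -> reboot_node), contraposes to O(not reboot_node -> retain_voucher); with O(not reboot_node) we get O(retain_voucher).
Applying K to premise 1 (O(retain_voucher -> not issue_warning)) and O(retain_voucher) yields O(not issue_warning).
The contrapositive of premise 9 (O(close_hatch -> issue_warning)) is O(not issue_warning -> not close_hatch), and O(not issue_warning) is already established, so O(not close_hatch).
So O(not close_hatch) holds, i.e. close_hatch is forbidden. None of the other listed options is forbidden under the premises.

close_hatch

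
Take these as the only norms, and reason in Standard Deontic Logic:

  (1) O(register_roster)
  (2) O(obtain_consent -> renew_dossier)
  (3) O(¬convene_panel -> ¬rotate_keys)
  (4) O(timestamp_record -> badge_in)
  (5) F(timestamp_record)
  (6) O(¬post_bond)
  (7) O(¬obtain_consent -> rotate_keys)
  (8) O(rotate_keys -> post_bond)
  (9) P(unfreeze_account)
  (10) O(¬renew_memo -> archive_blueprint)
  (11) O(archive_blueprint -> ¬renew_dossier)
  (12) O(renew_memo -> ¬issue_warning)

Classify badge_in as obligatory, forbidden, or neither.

Premise 4 is O(timestamp_record -> badge_in), but O(timestamp_record) is not derivable from the premises, so it does not yield O(badge_in).
No premise or chain of K-axiom applications forces O(badge_in), and none forces O(¬badge_in). So badge_in is neither obligatory nor forbidden under these norms.

Neither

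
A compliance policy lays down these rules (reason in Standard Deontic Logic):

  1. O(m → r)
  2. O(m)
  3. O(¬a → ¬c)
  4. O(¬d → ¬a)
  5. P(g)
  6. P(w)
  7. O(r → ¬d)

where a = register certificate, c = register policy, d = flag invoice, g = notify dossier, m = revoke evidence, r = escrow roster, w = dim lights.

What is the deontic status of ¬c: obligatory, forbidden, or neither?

Premise 2 gives O(m).
Premise 1 is O(m → r); since O(m), deontic closure gives O(r).
Premise 7 is O(r → ¬d); since O(r), deontic closure gives O(¬d).
Premise 4 is O(¬d → ¬a); since O(¬d), deontic closure gives O(¬a).
Premise 3 is O(¬a → ¬c); since O(¬a), deontic closure gives O(¬c).
Premises 5, 6 do not contribute to this derivation.
Hence ¬c is obligatory.

Obligatory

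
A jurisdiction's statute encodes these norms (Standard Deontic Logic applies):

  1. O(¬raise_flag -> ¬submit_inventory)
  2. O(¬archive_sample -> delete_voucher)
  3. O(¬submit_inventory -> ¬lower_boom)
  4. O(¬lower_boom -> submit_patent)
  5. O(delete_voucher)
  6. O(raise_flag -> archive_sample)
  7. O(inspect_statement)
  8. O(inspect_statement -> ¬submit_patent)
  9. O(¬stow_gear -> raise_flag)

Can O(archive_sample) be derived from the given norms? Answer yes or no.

Premise 7 states O(inspect_statement) outright.
From O(inspect_statement) and premise 8, O(inspect_statement -> ¬submit_patent), we obtain O(¬submit_patent).
The contrapositive of premise 4 (O(¬lower_boom -> submit_patent)) is O(¬submit_patent -> lower_boom), and O(¬submit_patent) is already established, so O(lower_boom).
Premise 3 is O(¬submit_inventory -> ¬lower_boom); contrapositively O(lower_boom -> submit_inventory). Since O(lower_boom) holds, K gives O(submit_inventory).
The contrapositive of premise 1 (O(¬raise_flag -> ¬submit_inventory)) is O(submit_inventory -> raise_flag), and O(submit_inventory) is already established, so O(raise_flag).
From O(raise_flag) and premise 6, O(raise_flag -> archive_sample), we obtain O(archive_sample).
Premises 2, 5, 9 do not contribute to this derivation.
So O(archive_sample) follows.

Yes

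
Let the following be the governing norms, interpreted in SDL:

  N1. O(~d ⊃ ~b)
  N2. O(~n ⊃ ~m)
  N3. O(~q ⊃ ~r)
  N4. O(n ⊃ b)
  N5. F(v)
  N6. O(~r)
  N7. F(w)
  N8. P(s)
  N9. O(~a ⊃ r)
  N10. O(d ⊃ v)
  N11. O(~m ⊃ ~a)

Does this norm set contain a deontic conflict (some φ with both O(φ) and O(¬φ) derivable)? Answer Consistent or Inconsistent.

Premise 6 gives O(~r).
The contrapositive of premise 9 (O(~a ⊃ r)) is O(~r ⊃ a), and O(~r) is already established, so O(a).
The contrapositive of premise 11 (O(~m ⊃ ~a)) is O(a ⊃ m), and O(a) is already established, so O(m).
The contrapositive of premise 2 (O(~n ⊃ ~m)) is O(m ⊃ n), and O(m) is already established, so O(n).
From O(n) and premise 4, O(n ⊃ b), we obtain O(b).
Premise 1 is O(~d ⊃ ~b); contrapositively O(b ⊃ d). Since O(b) holds, K gives O(d).
Applying K to premise 10 (O(d ⊃ v)) and O(d) yields O(v).
But premise 5, F(v), means O(~v).
We now have both O(v) and O(~v) — v is simultaneously obligatory and forbidden, violating the D-axiom.

Inconsistent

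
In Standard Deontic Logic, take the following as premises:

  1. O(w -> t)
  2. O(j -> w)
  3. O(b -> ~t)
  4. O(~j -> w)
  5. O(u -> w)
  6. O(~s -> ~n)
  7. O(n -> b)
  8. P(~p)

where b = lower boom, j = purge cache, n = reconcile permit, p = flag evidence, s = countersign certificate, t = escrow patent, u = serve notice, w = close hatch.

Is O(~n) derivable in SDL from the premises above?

Yes

Premises 4 and 2 are O(~j -> w) and O(j -> w); every ideal world satisfies ~j or j, so in either case w holds — hence O(w).
With premise 1, O(w -> t), the K-axiom yields O(t).
Premise 3, O(b -> ~t), contraposes to O(t -> ~b); with O(t) we get O(~b).
Premise 7 is O(n -> b); contrapositively O(~b -> ~n). Since O(~b) holds, K gives O(~n).
Premises 5, 6, 8 do not contribute to this derivation.
So O(~n) follows.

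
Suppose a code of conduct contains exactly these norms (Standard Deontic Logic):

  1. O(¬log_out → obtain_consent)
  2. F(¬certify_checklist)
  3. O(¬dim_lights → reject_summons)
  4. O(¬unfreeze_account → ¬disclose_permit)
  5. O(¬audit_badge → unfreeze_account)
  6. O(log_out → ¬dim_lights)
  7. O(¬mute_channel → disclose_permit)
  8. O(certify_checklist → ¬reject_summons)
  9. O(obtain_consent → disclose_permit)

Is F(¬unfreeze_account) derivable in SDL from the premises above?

Yes

F(¬certify_checklist) at premise 2 means O(certify_checklist).
Premise 8 is O(certify_checklist → ¬reject_summons); since O(certify_checklist), deontic closure gives O(¬reject_summons).
Premise 3 is O(¬dim_lights → reject_summons); contrapositively O(¬reject_summons → dim_lights). Since O(¬reject_summons) holds, K gives O(dim_lights).
Premise 6 is O(log_out → ¬dim_lights); contrapositively O(dim_lights → ¬log_out). Since O(dim_lights) holds, K gives O(¬log_out).
Applying K to premise 1 (O(¬log_out → obtain_consent)) and O(¬log_out) yields O(obtain_consent).
Premise 9 is O(obtain_consent → disclose_permit); since O(obtain_consent), deontic closure gives O(disclose_permit).
Premise 4, O(¬unfreeze_account → ¬disclose_permit), contraposes to O(disclose_permit → unfreeze_account); with O(disclose_permit) we get O(unfreeze_account).
Premises 5, 7 do not contribute to this derivation.
So O(unfreeze_account) holds, i.e. F(¬unfreeze_account). The claim follows.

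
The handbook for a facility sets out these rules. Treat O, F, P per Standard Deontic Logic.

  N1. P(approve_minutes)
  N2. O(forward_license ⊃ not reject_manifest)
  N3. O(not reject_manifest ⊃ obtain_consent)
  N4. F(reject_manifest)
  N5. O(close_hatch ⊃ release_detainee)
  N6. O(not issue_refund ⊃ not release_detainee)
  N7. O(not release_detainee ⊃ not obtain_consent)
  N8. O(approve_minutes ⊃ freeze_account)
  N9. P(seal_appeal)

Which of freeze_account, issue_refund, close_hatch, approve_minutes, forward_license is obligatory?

issue_refund

Premise 4 is F(reject_manifest), i.e. O(not reject_manifest).
Applying K to premise 3 (O(not reject_manifest ⊃ obtain_consent)) and O(not reject_manifest) yields O(obtain_consent).
Premise 7, O(not release_detainee ⊃ not obtain_consent), contraposes to O(obtain_consent ⊃ release_detainee); with O(obtain_consent) we get O(release_detainee).
The contrapositive of premise 6 (O(not issue_refund ⊃ not release_detainee)) is O(release_detainee ⊃ issue_refund), and O(release_detainee) is already established, so O(issue_refund).
So O(issue_refund) holds — issue_refund is obligatory. None of the other listed options is made obligatory by any chain of premises.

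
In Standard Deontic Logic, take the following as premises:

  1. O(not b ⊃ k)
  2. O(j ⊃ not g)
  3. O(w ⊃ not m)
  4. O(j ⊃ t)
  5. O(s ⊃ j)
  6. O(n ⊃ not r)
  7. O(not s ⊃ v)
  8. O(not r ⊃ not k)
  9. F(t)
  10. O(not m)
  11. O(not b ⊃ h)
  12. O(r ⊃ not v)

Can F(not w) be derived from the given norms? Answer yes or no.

Premise 3 is O(w ⊃ not m); even if O(not m) held, inferring O(w) would be affirming the consequent — invalid.
No other premise forces O(w). An ideal world satisfying every premise can still have not w true, so F(not w) is not derivable.

No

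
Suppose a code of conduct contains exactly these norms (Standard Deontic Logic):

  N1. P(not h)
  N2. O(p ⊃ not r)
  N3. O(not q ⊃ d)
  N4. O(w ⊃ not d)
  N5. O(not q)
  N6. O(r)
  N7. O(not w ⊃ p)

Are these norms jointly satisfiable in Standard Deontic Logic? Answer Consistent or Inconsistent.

Inconsistent

Premise 5 gives O(not q).
From O(not q) and premise 3, O(not q ⊃ d), we obtain O(d).
Premise 4, O(w ⊃ not d), contraposes to O(d ⊃ not w); with O(d) we get O(not w).
Applying K to premise 7 (O(not w ⊃ p)) and O(not w) yields O(p).
With premise 2, O(p ⊃ not r), the K-axiom yields O(not r).
Yet premise 6 states O(r).
We now have both O(not r) and O(r) — r is simultaneously obligatory and forbidden, violating the D-axiom.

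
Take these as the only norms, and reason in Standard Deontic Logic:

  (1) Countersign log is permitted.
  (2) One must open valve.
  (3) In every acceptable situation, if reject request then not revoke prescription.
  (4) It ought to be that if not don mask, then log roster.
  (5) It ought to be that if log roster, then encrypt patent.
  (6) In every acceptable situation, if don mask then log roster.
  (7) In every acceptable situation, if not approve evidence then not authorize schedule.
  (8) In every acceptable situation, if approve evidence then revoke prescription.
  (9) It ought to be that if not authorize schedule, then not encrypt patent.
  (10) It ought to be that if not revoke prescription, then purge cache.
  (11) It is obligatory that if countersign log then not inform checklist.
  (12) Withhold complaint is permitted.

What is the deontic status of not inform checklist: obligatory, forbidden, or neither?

Neither

Premise 11 is O(countersign_log → ¬inform_checklist), but O(countersign_log) is not derivable from the premises (the permission P(countersign_log) asserts only ¬O(¬countersign_log), not O(countersign_log)), so it does not yield O(¬inform_checklist).
No premise or chain of K-axiom applications forces O(¬inform_checklist), and none forces O(inform_checklist). So ¬inform_checklist is neither obligatory nor forbidden under these norms.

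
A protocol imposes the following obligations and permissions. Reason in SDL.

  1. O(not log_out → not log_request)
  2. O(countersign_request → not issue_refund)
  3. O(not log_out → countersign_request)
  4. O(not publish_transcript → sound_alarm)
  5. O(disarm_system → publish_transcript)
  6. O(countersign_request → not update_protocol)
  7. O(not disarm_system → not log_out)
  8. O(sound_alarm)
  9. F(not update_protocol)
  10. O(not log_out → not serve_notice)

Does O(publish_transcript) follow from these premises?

Yes

Premise 9 is F(not update_protocol), i.e. O(update_protocol).
Premise 6, O(countersign_request → not update_protocol), contraposes to O(update_protocol → not countersign_request); with O(update_protocol) we get O(not countersign_request).
Premise 3 is O(not log_out → countersign_request); contrapositively O(not countersign_request → log_out). Since O(not countersign_request) holds, K gives O(log_out).
Premise 7 is O(not disarm_system → not log_out); contrapositively O(log_out → disarm_system). Since O(log_out) holds, K gives O(disarm_system).
With premise 5, O(disarm_system → publish_transcript), the K-axiom yields O(publish_transcript).
Premises 1, 2, 4, 8, 10 do not contribute to this derivation.
So O(publish_transcript) follows.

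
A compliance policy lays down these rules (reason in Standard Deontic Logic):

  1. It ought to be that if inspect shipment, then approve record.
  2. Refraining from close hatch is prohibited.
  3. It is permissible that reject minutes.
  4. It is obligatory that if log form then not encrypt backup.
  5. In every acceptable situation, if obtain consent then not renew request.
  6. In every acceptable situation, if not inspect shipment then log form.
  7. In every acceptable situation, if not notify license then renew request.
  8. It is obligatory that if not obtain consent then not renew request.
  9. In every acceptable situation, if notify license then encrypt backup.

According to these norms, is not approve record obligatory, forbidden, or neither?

Forbidden

Premises 5 and 8 cover both cases: O(obtain_consent → ¬renew_request) and O(¬obtain_consent → ¬renew_request). Since obtain_consent ∨ ¬obtain_consent is a tautology, O(¬renew_request) follows.
Premise 7 is O(¬notify_license → renew_request); contrapositively O(¬renew_request → notify_license). Since O(¬renew_request) holds, K gives O(notify_license).
With premise 9, O(notify_license → encrypt_backup), the K-axiom yields O(encrypt_backup).
Premise 4, O(log_form → ¬encrypt_backup), contraposes to O(encrypt_backup → ¬log_form); with O(encrypt_backup) we get O(¬log_form).
The contrapositive of premise 6 (O(¬inspect_shipment → log_form)) is O(¬log_form → inspect_shipment), and O(¬log_form) is already established, so O(inspect_shipment).
Premise 1 is O(inspect_shipment → approve_record); since O(inspect_shipment), deontic closure gives O(approve_record).
Premises 2, 3 do not contribute to this derivation.
Thus O(approve_record), which is F(¬approve_record): ¬approve_record is forbidden.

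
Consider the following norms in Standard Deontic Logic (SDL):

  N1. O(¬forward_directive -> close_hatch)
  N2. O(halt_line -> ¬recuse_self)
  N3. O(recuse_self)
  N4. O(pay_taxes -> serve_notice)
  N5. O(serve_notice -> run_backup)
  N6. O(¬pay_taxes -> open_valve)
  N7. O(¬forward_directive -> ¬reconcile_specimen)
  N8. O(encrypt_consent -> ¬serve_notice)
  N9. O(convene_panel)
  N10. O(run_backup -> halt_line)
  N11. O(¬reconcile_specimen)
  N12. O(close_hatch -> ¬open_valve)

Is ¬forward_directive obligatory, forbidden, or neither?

From premise 3 we have O(recuse_self).
Premise 2 is O(halt_line -> ¬recuse_self); contrapositively O(recuse_self -> ¬halt_line). Since O(recuse_self) holds, K gives O(¬halt_line).
Premise 10, O(run_backup -> halt_line), contraposes to O(¬halt_line -> ¬run_backup); with O(¬halt_line) we get O(¬run_backup).
Premise 5 is O(serve_notice -> run_backup); contrapositively O(¬run_backup -> ¬serve_notice). Since O(¬run_backup) holds, K gives O(¬serve_notice).
Premise 4, O(pay_taxes -> serve_notice), contraposes to O(¬serve_notice -> ¬pay_taxes); with O(¬serve_notice) we get O(¬pay_taxes).
With premise 6, O(¬pay_taxes -> open_valve), the K-axiom yields O(open_valve).
Premise 12 is O(close_hatch -> ¬open_valve); contrapositively O(open_valve -> ¬close_hatch). Since O(open_valve) holds, K gives O(¬close_hatch).
The contrapositive of premise 1 (O(¬forward_directive -> close_hatch)) is O(¬close_hatch -> forward_directive), and O(¬close_hatch) is already established, so O(forward_directive).
Premises 7, 8, 9, 11 do not contribute to this derivation.
Thus O(forward_directive), which is F(¬forward_directive): ¬forward_directive is forbidden.

Forbidden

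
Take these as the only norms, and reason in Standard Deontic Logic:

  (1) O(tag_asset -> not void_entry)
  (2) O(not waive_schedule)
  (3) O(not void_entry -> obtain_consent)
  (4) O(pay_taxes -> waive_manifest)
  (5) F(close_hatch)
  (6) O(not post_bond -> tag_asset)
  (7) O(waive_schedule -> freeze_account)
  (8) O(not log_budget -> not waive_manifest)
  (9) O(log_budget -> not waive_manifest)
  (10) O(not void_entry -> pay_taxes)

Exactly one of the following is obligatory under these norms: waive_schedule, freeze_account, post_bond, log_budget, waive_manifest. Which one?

post_bond

Premises 9 and 8 are O(log_budget -> not waive_manifest) and O(not log_budget -> not waive_manifest); every ideal world satisfies log_budget or not log_budget, so in either case not waive_manifest holds — hence O(not waive_manifest).
Premise 4, O(pay_taxes -> waive_manifest), contraposes to O(not waive_manifest -> not pay_taxes); with O(not waive_manifest) we get O(not pay_taxes).
Premise 10, O(not void_entry -> pay_taxes), contraposes to O(not pay_taxes -> void_entry); with O(not pay_taxes) we get O(void_entry).
Premise 1, O(tag_asset -> not void_entry), contraposes to O(void_entry -> not tag_asset); with O(void_entry) we get O(not tag_asset).
Premise 6 is O(not post_bond -> tag_asset); contrapositively O(not tag_asset -> post_bond). Since O(not tag_asset) holds, K gives O(post_bond).
So O(post_bond) holds — post_bond is obligatory. None of the other listed options is made obligatory by any chain of premises.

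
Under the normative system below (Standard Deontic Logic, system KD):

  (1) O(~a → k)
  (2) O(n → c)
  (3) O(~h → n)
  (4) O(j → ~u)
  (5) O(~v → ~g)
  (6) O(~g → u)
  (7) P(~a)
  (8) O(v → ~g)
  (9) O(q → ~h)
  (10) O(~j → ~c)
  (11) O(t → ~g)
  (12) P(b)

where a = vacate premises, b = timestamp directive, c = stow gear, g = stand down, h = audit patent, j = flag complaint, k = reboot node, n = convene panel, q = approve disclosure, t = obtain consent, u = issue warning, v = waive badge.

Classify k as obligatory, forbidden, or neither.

Neither

Premise 1 is O(~a → k), but O(~a) is not derivable from the premises (the permission P(~a) asserts only ~O(a), not O(~a)), so it does not yield O(k).
No premise or chain of K-axiom applications forces O(k), and none forces O(~k). So k is neither obligatory nor forbidden under these norms.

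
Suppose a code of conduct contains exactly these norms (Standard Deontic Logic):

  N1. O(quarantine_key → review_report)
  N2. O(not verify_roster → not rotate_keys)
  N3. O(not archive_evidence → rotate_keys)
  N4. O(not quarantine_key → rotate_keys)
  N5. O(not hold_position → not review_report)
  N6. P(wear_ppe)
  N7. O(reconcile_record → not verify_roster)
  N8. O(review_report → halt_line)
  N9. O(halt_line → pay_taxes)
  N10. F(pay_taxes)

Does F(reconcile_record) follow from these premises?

Premise 10 is F(pay_taxes), i.e. O(not pay_taxes).
Premise 9 is O(halt_line → pay_taxes); contrapositively O(not pay_taxes → not halt_line). Since O(not pay_taxes) holds, K gives O(not halt_line).
Premise 8, O(review_report → halt_line), contraposes to O(not halt_line → not review_report); with O(not halt_line) we get O(not review_report).
Premise 1 is O(quarantine_key → review_report); contrapositively O(not review_report → not quarantine_key). Since O(not review_report) holds, K gives O(not quarantine_key).
Premise 4 is O(not quarantine_key → rotate_keys); since O(not quarantine_key), deontic closure gives O(rotate_keys).
Premise 2, O(not verify_roster → not rotate_keys), contraposes to O(rotate_keys → verify_roster); with O(rotate_keys) we get O(verify_roster).
Premise 7 is O(reconcile_record → not verify_roster); contrapositively O(verify_roster → not reconcile_record). Since O(verify_roster) holds, K gives O(not reconcile_record).
Premises 3, 5, 6 do not contribute to this derivation.
So O(not reconcile_record) holds, i.e. F(reconcile_record). The claim follows.

Yes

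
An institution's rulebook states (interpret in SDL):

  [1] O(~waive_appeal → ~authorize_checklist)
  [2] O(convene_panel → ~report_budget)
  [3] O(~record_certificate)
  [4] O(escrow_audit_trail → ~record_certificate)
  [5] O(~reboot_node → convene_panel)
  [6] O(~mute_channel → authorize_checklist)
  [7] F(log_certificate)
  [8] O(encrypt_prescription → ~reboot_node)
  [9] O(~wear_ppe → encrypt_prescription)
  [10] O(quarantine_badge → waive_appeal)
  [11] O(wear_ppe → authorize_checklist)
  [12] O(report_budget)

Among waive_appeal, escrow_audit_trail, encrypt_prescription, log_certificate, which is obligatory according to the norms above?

waive_appeal

Premise 12 gives O(report_budget).
The contrapositive of premise 2 (O(convene_panel → ~report_budget)) is O(report_budget → ~convene_panel), and O(report_budget) is already established, so O(~convene_panel).
Premise 5, O(~reboot_node → convene_panel), contraposes to O(~convene_panel → reboot_node); with O(~convene_panel) we get O(reboot_node).
The contrapositive of premise 8 (O(encrypt_prescription → ~reboot_node)) is O(reboot_node → ~encrypt_prescription), and O(reboot_node) is already established, so O(~encrypt_prescription).
Premise 9, O(~wear_ppe → encrypt_prescription), contraposes to O(~encrypt_prescription → wear_ppe); with O(~encrypt_prescription) we get O(wear_ppe).
With premise 11, O(wear_ppe → authorize_checklist), the K-axiom yields O(authorize_checklist).
Premise 1, O(~waive_appeal → ~authorize_checklist), contraposes to O(authorize_checklist → waive_appeal); with O(authorize_checklist) we get O(waive_appeal).
So O(waive_appeal) holds — waive_appeal is obligatory. None of the other listed options is made obligatory by any chain of premises.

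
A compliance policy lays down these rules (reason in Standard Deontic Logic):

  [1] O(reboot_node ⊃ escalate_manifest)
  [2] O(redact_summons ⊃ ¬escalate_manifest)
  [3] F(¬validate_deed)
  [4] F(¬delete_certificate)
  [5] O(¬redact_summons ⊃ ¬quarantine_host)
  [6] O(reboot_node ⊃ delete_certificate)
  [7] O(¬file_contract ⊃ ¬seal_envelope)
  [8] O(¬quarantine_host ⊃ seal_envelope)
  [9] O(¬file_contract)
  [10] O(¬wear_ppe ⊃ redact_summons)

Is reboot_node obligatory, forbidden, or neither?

Forbidden

From premise 9 we have O(¬file_contract).
From O(¬file_contract) and premise 7, O(¬file_contract ⊃ ¬seal_envelope), we obtain O(¬seal_envelope).
Premise 8, O(¬quarantine_host ⊃ seal_envelope), contraposes to O(¬seal_envelope ⊃ quarantine_host); with O(¬seal_envelope) we get O(quarantine_host).
The contrapositive of premise 5 (O(¬redact_summons ⊃ ¬quarantine_host)) is O(quarantine_host ⊃ redact_summons), and O(quarantine_host) is already established, so O(redact_summons).
Applying K to premise 2 (O(redact_summons ⊃ ¬escalate_manifest)) and O(redact_summons) yields O(¬escalate_manifest).
Premise 1 is O(reboot_node ⊃ escalate_manifest); contrapositively O(¬escalate_manifest ⊃ ¬reboot_node). Since O(¬escalate_manifest) holds, K gives O(¬reboot_node).
Premises 3, 4, 6, 10 do not contribute to this derivation.
Thus O(¬reboot_node), which is F(reboot_node): reboot_node is forbidden.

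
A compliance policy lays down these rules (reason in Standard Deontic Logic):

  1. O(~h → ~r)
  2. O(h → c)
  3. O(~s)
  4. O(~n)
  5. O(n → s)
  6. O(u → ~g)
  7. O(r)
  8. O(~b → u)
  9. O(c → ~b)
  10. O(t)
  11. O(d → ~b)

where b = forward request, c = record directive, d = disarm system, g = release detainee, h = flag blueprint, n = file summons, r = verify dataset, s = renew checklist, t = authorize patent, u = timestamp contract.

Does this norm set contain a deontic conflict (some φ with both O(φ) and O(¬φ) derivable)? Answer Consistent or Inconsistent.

Consistent

Premise 5 is O(n → s), but O(n) is not derivable from the premises, so it does not yield O(s).
So O(s) is not derivable, and the apparent clash with O(~s) does not arise.
A world satisfying every obligation exists (e.g. b=false, c=true, d=false, g=false, h=true, n=false, r=true, s=false, t=true, u=true); no atom is both obligatory and forbidden, so the set is consistent.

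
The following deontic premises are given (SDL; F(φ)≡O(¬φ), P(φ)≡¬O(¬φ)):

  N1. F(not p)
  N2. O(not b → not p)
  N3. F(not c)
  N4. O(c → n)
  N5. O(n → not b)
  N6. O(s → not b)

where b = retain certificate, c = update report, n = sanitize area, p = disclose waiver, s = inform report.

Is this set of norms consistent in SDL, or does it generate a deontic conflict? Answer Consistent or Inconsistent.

Inconsistent

Premise 3, F(not c), is equivalent to O(c).
With premise 4, O(c → n), the K-axiom yields O(n).
Premise 5 is O(n → not b); since O(n), deontic closure gives O(not b).
From O(not b) and premise 2, O(not b → not p), we obtain O(not p).
However, F(not p) at premise 1 amounts to O(p).
We now have both O(not p) and O(p) — p is simultaneously obligatory and forbidden, violating the D-axiom.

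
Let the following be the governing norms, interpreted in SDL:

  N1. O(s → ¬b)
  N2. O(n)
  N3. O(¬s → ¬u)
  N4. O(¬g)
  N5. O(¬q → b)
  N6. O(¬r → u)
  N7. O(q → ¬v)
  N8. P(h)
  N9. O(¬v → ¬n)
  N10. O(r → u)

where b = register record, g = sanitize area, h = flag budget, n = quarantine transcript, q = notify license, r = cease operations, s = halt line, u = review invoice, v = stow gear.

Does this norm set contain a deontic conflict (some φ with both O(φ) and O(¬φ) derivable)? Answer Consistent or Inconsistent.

Inconsistent

By case analysis on r: premise 10 gives O(r → u) and premise 6 gives O(¬r → u), so O(u) either way.
Premise 3 is O(¬s → ¬u); contrapositively O(u → s). Since O(u) holds, K gives O(s).
Premise 1 is O(s → ¬b); since O(s), deontic closure gives O(¬b).
Premise 5, O(¬q → b), contraposes to O(¬b → q); with O(¬b) we get O(q).
Applying K to premise 7 (O(q → ¬v)) and O(q) yields O(¬v).
Premise 9 is O(¬v → ¬n); since O(¬v), deontic closure gives O(¬n).
Yet premise 2 states O(n).
We now have both O(¬n) and O(n) — n is simultaneously obligatory and forbidden, violating the D-axiom.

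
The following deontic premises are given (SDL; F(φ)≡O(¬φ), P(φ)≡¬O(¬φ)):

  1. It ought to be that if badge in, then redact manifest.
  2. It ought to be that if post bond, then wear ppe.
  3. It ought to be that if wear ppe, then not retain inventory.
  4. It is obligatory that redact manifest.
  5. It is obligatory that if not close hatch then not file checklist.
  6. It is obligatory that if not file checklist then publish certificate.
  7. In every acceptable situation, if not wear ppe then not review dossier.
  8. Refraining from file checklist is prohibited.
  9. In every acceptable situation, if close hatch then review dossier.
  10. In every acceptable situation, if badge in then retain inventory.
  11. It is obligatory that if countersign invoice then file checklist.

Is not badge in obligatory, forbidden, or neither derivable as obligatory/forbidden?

Obligatory

F(¬file_checklist) at premise 8 means O(file_checklist).
The contrapositive of premise 5 (O(¬close_hatch → ¬file_checklist)) is O(file_checklist → close_hatch), and O(file_checklist) is already established, so O(close_hatch).
Applying K to premise 9 (O(close_hatch → review_dossier)) and O(close_hatch) yields O(review_dossier).
The contrapositive of premise 7 (O(¬wear_ppe → ¬review_dossier)) is O(review_dossier → wear_ppe), and O(review_dossier) is already established, so O(wear_ppe).
With premise 3, O(wear_ppe → ¬retain_inventory), the K-axiom yields O(¬retain_inventory).
Premise 10 is O(badge_in → retain_inventory); contrapositively O(¬retain_inventory → ¬badge_in). Since O(¬retain_inventory) holds, K gives O(¬badge_in).
Premises 1, 2, 4, 6, 11 do not contribute to this derivation.
Hence ¬badge_in is obligatory.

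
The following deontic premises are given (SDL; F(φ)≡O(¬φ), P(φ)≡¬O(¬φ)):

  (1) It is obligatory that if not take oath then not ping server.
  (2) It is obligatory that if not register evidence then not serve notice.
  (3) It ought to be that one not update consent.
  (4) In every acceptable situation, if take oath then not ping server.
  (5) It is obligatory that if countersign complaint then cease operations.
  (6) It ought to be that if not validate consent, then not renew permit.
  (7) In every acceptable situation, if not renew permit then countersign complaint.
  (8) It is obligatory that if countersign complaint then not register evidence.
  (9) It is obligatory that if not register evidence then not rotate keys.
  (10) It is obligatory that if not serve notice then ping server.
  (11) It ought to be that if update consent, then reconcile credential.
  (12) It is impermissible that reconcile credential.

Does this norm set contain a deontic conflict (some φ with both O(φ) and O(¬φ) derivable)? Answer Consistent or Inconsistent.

Premise 11 is O(update_consent → reconcile_credential), but O(update_consent) is not derivable from the premises, so it does not yield O(reconcile_credential).
So O(reconcile_credential) is not derivable, and the apparent clash with O(¬reconcile_credential) does not arise.
A world satisfying every obligation exists (e.g. cease_operations=false, countersign_complaint=false, ping_server=false, reconcile_credential=false, register_evidence=true, renew_permit=true, rotate_keys=false, serve_notice=true, take_oath=false, update_consent=false, validate_consent=true); no atom is both obligatory and forbidden, so the set is consistent.

Consistent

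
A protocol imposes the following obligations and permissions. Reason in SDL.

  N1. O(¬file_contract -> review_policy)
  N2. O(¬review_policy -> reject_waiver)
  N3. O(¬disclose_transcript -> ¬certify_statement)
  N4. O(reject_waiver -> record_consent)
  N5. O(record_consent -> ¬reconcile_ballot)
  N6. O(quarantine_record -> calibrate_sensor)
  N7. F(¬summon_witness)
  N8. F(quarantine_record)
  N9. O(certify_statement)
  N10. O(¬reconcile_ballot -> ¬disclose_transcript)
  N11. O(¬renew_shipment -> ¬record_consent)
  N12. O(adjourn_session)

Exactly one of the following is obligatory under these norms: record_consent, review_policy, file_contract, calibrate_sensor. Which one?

review_policy

From premise 9 we have O(certify_statement).
Premise 3, O(¬disclose_transcript -> ¬certify_statement), contraposes to O(certify_statement -> disclose_transcript); with O(certify_statement) we get O(disclose_transcript).
Premise 10, O(¬reconcile_ballot -> ¬disclose_transcript), contraposes to O(disclose_transcript -> reconcile_ballot); with O(disclose_transcript) we get O(reconcile_ballot).
The contrapositive of premise 5 (O(record_consent -> ¬reconcile_ballot)) is O(reconcile_ballot -> ¬record_consent), and O(reconcile_ballot) is already established, so O(¬record_consent).
Premise 4 is O(reject_waiver -> record_consent); contrapositively O(¬record_consent -> ¬reject_waiver). Since O(¬record_consent) holds, K gives O(¬reject_waiver).
Premise 2 is O(¬review_policy -> reject_waiver); contrapositively O(¬reject_waiver -> review_policy). Since O(¬reject_waiver) holds, K gives O(review_policy).
So O(review_policy) holds — review_policy is obligatory. None of the other listed options is made obligatory by any chain of premises.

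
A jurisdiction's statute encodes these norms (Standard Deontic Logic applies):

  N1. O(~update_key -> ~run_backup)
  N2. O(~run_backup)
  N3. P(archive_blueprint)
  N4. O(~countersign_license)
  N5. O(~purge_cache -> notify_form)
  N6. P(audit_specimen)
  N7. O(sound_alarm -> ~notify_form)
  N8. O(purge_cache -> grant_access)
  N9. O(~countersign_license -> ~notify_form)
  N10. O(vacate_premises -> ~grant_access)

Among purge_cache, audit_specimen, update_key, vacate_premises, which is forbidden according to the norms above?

vacate_premises

Premise 4 states O(~countersign_license) outright.
Applying K to premise 9 (O(~countersign_license -> ~notify_form)) and O(~countersign_license) yields O(~notify_form).
Premise 5 is O(~purge_cache -> notify_form); contrapositively O(~notify_form -> purge_cache). Since O(~notify_form) holds, K gives O(purge_cache).
With premise 8, O(purge_cache -> grant_access), the K-axiom yields O(grant_access).
Premise 10 is O(vacate_premises -> ~grant_access); contrapositively O(grant_access -> ~vacate_premises). Since O(grant_access) holds, K gives O(~vacate_premises).
So O(~vacate_premises) holds, i.e. vacate_premises is forbidden. None of the other listed options is forbidden under the premises.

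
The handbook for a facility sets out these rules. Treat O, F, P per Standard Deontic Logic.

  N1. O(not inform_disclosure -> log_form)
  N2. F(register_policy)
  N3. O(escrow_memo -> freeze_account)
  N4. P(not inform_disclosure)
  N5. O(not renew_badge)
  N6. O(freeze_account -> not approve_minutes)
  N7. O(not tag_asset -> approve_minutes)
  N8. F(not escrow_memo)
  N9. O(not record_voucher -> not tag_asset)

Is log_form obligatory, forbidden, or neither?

Neither

Premise 1 is O(not inform_disclosure -> log_form), but O(not inform_disclosure) is not derivable from the premises (the permission P(not inform_disclosure) asserts only not O(inform_disclosure), not O(not inform_disclosure)), so it does not yield O(log_form).
No premise or chain of K-axiom applications forces O(log_form), and none forces O(not log_form). So log_form is neither obligatory nor forbidden under these norms.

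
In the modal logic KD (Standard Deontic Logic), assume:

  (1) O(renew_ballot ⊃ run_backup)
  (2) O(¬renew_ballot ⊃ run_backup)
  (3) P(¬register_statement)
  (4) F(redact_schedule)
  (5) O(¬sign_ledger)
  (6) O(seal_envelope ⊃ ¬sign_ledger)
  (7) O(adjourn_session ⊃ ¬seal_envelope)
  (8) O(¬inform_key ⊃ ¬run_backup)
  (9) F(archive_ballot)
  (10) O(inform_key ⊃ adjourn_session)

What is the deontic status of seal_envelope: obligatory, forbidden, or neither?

Premises 1 and 2 are O(renew_ballot ⊃ run_backup) and O(¬renew_ballot ⊃ run_backup); every ideal world satisfies renew_ballot or ¬renew_ballot, so in either case run_backup holds — hence O(run_backup).
Premise 8 is O(¬inform_key ⊃ ¬run_backup); contrapositively O(run_backup ⊃ inform_key). Since O(run_backup) holds, K gives O(inform_key).
From O(inform_key) and premise 10, O(inform_key ⊃ adjourn_session), we obtain O(adjourn_session).
With premise 7, O(adjourn_session ⊃ ¬seal_envelope), the K-axiom yields O(¬seal_envelope).
Premises 3, 4, 5, 6, 9 do not contribute to this derivation.
Thus O(¬seal_envelope), which is F(seal_envelope): seal_envelope is forbidden.

Forbidden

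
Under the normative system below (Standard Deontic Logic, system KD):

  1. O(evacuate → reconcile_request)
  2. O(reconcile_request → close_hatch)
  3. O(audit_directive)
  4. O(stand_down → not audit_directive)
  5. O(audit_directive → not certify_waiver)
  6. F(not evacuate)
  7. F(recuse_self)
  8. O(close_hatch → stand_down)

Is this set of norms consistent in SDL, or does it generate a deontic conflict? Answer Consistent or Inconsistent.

Premise 6 is F(not evacuate), i.e. O(evacuate).
Premise 1 is O(evacuate → reconcile_request); since O(evacuate), deontic closure gives O(reconcile_request).
With premise 2, O(reconcile_request → close_hatch), the K-axiom yields O(close_hatch).
Premise 8 is O(close_hatch → stand_down); since O(close_hatch), deontic closure gives O(stand_down).
Applying K to premise 4 (O(stand_down → not audit_directive)) and O(stand_down) yields O(not audit_directive).
Yet premise 3 states O(audit_directive).
We now have both O(not audit_directive) and O(audit_directive) — audit_directive is simultaneously obligatory and forbidden, violating the D-axiom.

Inconsistent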